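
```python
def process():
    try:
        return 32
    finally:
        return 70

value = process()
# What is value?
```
70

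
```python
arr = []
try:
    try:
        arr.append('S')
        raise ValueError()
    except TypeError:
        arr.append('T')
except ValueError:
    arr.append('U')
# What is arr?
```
['S', 'U']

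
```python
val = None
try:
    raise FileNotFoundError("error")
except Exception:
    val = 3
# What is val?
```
3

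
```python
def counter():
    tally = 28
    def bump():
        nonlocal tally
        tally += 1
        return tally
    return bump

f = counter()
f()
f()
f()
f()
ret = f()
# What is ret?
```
33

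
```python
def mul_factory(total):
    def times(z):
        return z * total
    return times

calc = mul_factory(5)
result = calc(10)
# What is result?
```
50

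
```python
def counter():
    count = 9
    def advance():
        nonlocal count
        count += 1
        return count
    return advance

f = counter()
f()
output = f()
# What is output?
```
11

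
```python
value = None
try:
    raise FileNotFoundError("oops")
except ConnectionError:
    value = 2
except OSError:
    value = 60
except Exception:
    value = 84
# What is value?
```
60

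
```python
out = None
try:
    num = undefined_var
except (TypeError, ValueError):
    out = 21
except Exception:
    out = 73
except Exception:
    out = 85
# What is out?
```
73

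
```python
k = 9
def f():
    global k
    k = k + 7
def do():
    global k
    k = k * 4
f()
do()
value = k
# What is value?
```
64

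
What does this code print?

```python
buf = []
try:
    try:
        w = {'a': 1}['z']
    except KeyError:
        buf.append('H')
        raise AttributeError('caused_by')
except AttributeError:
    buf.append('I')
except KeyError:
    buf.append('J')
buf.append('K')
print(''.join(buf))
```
HIK

AttributeError raised and caught, original KeyError not re-raised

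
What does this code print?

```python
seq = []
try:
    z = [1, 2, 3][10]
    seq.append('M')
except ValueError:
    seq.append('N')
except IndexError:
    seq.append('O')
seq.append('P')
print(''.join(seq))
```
OP

IndexError is caught by its specific handler, not ValueError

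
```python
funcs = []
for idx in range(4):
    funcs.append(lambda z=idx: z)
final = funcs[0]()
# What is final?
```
0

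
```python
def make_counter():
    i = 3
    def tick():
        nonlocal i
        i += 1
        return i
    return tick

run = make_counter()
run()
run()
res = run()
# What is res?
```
6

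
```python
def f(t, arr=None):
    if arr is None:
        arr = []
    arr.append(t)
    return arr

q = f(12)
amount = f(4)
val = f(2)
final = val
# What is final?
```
[2]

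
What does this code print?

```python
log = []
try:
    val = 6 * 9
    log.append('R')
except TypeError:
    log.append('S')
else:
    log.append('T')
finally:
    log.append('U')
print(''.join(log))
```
RTU

else runs before finally when no exception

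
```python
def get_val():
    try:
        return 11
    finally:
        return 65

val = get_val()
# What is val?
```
65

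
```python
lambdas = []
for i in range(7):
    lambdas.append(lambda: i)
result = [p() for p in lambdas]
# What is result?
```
[6, 6, 6, 6, 6, 6, 6]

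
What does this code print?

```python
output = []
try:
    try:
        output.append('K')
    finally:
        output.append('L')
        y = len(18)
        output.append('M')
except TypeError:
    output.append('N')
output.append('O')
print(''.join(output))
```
KLNO

Exception in inner finally caught by outer except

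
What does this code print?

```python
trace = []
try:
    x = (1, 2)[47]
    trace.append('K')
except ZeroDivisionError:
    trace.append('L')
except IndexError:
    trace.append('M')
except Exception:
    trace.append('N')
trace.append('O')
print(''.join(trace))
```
MO

IndexError matches before generic Exception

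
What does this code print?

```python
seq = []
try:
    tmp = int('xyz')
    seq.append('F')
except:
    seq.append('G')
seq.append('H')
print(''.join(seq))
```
GH

Exception raised in try, caught by bare except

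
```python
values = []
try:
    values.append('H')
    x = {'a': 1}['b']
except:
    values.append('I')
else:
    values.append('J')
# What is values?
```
['H', 'I']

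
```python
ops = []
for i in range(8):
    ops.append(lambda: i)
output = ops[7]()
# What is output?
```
7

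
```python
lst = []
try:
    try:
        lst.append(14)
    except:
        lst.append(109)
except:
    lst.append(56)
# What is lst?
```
[14]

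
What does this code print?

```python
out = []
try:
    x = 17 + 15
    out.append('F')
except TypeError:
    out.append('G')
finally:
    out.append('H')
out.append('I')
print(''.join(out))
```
FHI

finally runs after normal execution too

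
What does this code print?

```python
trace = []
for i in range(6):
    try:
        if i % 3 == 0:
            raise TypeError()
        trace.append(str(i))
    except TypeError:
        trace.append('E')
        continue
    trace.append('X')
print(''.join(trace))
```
E1X2XE4X5X

continue in except skips rest of loop body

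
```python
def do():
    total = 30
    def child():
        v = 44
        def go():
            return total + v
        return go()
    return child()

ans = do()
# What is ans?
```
74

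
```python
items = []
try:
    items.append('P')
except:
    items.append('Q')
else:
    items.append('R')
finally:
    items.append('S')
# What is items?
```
['P', 'R', 'S']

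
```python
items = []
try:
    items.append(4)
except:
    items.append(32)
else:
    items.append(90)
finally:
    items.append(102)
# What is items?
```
[4, 90, 102]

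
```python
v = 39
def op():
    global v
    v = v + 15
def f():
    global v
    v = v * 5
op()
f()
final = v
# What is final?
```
270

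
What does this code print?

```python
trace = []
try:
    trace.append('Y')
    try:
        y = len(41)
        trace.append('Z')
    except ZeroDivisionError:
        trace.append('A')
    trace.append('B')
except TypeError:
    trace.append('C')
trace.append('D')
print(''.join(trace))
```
YCD

Inner handler doesn't match, propagates to outer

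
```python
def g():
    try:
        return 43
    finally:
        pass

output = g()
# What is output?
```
43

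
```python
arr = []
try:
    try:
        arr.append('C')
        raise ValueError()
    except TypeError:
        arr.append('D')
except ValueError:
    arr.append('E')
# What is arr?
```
['C', 'E']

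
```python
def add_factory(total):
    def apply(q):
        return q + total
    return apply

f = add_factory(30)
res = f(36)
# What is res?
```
66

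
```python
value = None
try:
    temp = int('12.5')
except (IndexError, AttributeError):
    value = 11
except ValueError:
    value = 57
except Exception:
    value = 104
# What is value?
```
57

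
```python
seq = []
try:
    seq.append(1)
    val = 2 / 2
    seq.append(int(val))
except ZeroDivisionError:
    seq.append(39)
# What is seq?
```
[1, 1]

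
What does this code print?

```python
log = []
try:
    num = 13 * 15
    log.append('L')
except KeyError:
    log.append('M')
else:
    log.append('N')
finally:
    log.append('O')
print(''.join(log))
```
LNO

else runs before finally when no exception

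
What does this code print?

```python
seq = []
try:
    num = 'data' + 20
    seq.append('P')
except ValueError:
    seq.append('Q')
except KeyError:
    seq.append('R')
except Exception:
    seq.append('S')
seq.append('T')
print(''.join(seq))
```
ST

TypeError not specifically caught, falls to Exception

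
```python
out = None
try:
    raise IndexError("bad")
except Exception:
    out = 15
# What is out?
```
15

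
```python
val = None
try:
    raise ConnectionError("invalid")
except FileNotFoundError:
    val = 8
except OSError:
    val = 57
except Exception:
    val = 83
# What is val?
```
57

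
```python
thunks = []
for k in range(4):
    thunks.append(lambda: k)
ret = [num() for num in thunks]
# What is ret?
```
[3, 3, 3, 3]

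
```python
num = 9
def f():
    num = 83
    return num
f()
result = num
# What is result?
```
9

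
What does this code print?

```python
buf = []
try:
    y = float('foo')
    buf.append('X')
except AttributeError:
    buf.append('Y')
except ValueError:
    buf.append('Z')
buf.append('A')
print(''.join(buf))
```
ZA

ValueError is caught by its specific handler, not AttributeError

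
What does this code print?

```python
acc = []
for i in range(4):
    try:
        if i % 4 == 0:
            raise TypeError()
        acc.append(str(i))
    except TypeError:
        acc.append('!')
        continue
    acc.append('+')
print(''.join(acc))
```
!1+2+3+

continue in except skips rest of loop body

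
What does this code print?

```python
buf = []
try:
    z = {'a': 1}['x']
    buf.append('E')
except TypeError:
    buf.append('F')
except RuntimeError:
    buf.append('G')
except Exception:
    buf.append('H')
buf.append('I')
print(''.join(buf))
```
HI

KeyError not specifically caught, falls to Exception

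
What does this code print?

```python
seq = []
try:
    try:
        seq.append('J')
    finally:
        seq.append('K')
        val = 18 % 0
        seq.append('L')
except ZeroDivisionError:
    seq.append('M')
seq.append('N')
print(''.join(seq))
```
JKMN

Exception in inner finally caught by outer except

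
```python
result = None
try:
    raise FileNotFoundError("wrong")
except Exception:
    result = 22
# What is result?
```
22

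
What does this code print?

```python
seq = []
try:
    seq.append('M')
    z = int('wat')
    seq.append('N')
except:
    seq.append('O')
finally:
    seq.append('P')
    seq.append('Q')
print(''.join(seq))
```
MOPQ

Code before exception runs, then except, then all of finally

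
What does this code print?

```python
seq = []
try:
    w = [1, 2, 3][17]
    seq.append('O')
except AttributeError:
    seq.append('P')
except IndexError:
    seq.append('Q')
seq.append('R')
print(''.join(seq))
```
QR

IndexError is caught by its specific handler, not AttributeError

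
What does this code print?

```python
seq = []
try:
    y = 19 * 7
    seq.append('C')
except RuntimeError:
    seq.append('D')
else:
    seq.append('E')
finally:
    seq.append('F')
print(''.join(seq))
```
CEF

else runs before finally when no exception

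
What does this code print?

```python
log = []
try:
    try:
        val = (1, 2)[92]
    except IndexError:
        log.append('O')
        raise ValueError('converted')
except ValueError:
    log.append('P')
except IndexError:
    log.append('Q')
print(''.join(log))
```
OP

New ValueError raised, caught by outer ValueError handler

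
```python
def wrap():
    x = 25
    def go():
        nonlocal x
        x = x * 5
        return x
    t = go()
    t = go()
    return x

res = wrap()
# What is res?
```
625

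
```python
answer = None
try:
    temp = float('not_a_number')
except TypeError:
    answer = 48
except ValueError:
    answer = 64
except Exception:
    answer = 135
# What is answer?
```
64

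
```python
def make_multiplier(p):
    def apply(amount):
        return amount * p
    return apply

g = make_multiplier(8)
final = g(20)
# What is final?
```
160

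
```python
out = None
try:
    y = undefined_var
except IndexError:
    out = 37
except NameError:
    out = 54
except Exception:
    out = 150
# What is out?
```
54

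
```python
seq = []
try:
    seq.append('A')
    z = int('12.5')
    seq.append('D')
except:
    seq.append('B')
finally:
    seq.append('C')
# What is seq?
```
['A', 'B', 'C']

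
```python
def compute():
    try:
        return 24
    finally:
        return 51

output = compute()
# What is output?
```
51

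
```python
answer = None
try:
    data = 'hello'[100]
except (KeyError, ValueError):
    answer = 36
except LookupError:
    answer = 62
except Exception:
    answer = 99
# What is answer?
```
62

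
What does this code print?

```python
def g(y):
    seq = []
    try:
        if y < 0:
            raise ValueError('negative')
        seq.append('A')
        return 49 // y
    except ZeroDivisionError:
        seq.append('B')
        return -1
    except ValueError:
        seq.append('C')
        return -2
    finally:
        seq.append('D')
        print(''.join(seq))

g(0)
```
ABD

y=0 causes ZeroDivisionError, caught, finally prints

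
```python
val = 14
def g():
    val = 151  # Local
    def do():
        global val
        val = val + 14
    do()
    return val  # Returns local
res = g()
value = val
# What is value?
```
28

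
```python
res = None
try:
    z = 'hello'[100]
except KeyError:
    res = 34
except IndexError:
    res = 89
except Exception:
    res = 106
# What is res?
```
89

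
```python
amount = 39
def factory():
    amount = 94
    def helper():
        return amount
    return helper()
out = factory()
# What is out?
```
94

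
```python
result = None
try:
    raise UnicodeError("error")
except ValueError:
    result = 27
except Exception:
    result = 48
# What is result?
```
27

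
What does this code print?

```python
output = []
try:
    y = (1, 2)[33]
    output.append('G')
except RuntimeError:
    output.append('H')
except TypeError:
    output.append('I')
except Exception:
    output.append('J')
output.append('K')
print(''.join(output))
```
JK

IndexError not specifically caught, falls to Exception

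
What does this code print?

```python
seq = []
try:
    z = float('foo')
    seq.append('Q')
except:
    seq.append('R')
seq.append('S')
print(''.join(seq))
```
RS

Exception raised in try, caught by bare except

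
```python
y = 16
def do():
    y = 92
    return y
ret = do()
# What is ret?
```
92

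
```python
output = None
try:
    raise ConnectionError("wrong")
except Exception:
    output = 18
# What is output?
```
18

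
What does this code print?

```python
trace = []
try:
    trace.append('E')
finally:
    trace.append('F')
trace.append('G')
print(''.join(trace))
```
EFG

try/finally without except, no exception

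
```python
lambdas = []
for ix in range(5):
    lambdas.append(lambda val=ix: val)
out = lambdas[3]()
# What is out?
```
3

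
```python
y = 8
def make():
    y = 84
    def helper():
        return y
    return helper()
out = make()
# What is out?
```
84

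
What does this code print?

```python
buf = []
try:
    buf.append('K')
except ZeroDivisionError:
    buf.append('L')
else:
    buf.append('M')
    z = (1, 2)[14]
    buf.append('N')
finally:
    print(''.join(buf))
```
KM

Try succeeds, else appends 'M', IndexError in else is uncaught, finally prints before exception propagates ('N' never appended)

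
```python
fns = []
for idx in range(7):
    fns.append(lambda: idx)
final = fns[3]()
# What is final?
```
6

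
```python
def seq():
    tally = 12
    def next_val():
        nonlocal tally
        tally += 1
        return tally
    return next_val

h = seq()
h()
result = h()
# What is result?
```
14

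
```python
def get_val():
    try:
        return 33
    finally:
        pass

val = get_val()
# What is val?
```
33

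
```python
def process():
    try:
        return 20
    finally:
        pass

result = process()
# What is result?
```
20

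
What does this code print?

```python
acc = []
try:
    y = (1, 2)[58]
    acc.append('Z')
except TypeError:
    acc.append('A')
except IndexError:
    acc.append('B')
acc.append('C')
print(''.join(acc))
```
BC

IndexError is caught by its specific handler, not TypeError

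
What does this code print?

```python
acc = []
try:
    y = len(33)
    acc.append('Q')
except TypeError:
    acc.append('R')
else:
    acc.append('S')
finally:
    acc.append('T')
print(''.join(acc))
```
RT

Exception: except runs, else skipped, finally runs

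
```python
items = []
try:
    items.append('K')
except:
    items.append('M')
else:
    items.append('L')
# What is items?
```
['K', 'L']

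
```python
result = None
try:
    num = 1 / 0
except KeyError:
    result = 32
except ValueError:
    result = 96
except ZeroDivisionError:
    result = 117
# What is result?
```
117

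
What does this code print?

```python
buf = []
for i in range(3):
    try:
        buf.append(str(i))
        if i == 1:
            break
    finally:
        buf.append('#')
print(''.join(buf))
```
0#1#

finally runs even when breaking out of loop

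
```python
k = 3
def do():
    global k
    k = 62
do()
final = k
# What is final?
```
62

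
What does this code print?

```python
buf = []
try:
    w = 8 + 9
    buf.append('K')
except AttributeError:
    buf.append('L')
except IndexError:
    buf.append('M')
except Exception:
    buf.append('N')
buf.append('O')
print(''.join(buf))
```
KO

No exception, try block completes normally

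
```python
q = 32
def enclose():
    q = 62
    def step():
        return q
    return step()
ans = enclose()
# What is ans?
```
62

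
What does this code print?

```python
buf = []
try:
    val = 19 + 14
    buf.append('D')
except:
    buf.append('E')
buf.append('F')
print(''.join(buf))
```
DF

No exception, try block completes normally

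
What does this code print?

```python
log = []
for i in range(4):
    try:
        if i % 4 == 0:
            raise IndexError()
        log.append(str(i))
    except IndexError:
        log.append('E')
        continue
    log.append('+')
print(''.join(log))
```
E1+2+3+

continue in except skips rest of loop body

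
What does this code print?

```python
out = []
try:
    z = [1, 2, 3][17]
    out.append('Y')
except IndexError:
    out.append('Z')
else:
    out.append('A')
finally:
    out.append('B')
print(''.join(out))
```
ZB

Exception: except runs, else skipped, finally runs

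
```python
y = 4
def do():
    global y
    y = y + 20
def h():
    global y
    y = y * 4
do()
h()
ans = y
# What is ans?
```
96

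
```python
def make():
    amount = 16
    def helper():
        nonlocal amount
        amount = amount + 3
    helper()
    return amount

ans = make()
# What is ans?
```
19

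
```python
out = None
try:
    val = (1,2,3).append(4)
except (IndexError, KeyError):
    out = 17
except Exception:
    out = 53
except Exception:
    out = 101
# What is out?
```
53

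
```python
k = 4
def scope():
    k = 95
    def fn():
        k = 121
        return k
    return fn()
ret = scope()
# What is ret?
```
121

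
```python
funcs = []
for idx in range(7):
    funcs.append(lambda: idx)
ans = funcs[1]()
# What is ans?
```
6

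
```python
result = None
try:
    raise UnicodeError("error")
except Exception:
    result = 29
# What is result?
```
29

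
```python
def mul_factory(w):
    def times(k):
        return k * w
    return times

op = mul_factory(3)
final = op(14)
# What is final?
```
42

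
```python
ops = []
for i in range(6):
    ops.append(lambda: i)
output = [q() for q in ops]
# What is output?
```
[5, 5, 5, 5, 5, 5]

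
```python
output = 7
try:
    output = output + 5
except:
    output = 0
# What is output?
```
12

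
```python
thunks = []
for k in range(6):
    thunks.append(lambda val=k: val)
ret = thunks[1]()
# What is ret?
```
1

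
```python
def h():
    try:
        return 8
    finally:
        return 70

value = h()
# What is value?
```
70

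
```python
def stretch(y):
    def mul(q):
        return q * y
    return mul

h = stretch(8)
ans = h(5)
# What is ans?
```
40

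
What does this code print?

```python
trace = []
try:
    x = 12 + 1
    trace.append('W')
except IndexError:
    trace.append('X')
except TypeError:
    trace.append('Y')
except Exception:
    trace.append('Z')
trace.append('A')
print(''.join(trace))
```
WA

No exception, try block completes normally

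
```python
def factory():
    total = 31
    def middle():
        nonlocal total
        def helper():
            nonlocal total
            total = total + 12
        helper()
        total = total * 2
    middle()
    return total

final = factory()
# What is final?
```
86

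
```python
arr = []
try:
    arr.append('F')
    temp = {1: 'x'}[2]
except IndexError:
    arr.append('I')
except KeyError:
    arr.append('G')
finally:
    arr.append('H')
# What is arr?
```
['F', 'G', 'H']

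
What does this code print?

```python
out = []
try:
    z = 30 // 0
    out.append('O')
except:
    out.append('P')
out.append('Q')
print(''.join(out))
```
PQ

Exception raised in try, caught by bare except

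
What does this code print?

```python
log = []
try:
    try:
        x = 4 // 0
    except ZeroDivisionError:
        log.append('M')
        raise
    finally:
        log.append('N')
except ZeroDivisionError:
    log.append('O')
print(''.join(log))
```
MNO

finally runs before re-raised exception propagates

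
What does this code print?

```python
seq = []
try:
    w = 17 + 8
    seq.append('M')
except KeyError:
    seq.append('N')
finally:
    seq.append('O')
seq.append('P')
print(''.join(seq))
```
MOP

finally runs after normal execution too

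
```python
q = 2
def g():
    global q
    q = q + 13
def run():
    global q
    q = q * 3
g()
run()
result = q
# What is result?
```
45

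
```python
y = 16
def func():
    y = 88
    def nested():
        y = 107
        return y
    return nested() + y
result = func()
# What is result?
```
195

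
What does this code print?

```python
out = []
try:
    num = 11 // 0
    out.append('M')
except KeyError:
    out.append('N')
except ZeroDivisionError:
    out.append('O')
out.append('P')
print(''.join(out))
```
OP

ZeroDivisionError is caught by its specific handler, not KeyError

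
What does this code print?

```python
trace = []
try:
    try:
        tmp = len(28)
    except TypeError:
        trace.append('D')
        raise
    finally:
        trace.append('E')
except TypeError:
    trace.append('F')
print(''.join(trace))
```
DEF

finally runs before re-raised exception propagates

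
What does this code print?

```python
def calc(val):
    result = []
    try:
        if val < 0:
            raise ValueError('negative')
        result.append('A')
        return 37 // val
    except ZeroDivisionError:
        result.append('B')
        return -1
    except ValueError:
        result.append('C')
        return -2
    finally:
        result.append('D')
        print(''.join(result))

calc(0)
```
ABD

val=0 causes ZeroDivisionError, caught, finally prints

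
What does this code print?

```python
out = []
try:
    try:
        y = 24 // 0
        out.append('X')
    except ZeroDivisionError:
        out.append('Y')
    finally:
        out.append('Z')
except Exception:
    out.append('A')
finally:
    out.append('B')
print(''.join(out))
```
YZB

Both finally blocks run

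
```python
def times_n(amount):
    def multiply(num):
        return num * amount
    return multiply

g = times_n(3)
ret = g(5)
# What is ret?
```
15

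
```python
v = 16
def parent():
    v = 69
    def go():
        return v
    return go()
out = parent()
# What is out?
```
69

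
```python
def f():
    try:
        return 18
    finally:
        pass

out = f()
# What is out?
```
18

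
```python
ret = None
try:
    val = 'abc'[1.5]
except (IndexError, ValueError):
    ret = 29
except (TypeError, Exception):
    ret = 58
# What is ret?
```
58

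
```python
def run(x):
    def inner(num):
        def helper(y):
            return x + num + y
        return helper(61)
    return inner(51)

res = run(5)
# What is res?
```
117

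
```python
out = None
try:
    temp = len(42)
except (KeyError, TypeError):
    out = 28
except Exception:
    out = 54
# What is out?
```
28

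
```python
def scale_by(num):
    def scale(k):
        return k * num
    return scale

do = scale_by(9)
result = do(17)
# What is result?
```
153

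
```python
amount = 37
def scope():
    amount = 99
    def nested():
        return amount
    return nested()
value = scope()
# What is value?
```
99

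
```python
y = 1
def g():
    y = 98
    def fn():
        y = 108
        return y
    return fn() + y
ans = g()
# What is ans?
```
206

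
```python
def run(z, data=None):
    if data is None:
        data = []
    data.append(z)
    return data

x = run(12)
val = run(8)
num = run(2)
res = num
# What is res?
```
[2]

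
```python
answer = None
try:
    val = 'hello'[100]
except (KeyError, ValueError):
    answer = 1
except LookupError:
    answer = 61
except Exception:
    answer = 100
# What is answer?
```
61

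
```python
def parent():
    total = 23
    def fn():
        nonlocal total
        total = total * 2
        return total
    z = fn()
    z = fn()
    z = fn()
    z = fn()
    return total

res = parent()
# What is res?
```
368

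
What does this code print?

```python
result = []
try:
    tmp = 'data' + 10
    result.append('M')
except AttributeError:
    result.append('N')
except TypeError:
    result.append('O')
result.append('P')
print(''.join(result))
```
OP

TypeError is caught by its specific handler, not AttributeError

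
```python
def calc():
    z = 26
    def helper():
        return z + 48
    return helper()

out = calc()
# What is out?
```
74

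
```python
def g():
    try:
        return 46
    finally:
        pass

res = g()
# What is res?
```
46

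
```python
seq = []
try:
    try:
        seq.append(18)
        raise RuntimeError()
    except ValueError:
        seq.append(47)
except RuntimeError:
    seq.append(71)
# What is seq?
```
[18, 71]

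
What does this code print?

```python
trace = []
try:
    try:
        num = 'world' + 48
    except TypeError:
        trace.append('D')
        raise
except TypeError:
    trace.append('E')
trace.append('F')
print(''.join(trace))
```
DEF

raise without argument re-raises current exception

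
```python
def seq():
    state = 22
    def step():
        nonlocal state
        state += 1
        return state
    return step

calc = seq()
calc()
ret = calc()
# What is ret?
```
24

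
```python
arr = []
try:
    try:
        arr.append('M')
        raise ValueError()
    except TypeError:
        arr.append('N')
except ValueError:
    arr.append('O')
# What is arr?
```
['M', 'O']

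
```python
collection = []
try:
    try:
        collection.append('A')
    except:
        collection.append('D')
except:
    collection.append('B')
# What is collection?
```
['A']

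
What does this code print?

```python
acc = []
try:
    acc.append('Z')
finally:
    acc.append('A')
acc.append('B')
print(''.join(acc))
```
ZAB

try/finally without except, no exception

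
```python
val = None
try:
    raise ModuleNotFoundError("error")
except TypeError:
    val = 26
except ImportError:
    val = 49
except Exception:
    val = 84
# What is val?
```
49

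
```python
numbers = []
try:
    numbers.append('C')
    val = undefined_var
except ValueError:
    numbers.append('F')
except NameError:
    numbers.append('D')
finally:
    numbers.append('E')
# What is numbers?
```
['C', 'D', 'E']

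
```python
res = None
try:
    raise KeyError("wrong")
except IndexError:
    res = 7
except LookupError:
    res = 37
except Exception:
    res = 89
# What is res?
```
37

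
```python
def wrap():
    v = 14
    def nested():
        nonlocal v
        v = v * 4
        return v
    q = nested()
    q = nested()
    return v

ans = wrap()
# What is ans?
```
224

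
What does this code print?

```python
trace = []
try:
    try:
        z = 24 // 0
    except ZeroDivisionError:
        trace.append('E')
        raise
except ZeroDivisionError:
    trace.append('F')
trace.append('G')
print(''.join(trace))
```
EFG

raise without argument re-raises current exception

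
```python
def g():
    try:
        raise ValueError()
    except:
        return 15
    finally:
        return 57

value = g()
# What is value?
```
57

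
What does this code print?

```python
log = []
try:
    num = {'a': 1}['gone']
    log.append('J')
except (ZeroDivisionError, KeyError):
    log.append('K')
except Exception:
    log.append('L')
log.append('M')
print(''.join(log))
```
KM

KeyError matches tuple containing it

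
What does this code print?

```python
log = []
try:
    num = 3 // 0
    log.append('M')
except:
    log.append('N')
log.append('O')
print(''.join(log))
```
NO

Exception raised in try, caught by bare except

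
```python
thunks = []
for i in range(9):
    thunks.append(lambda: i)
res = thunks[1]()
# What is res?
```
8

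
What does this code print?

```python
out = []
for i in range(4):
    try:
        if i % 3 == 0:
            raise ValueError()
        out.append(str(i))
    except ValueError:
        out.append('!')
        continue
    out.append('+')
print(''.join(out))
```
!1+2+!

continue in except skips rest of loop body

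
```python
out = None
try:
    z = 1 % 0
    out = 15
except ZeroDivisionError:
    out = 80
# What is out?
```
80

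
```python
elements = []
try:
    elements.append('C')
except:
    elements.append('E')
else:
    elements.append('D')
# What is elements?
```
['C', 'D']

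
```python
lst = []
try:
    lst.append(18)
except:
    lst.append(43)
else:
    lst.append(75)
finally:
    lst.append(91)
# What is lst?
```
[18, 75, 91]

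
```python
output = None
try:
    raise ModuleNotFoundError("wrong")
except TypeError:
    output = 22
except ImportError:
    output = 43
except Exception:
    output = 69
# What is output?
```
43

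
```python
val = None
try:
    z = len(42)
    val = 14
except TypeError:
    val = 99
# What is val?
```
99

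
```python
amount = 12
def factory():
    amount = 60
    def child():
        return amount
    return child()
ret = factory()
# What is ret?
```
60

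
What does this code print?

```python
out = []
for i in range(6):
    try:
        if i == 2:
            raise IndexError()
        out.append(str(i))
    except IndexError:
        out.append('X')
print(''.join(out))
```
01X345

Exception on i=2 caught, loop continues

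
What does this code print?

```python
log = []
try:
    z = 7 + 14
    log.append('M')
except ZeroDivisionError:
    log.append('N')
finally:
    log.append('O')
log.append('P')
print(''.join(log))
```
MOP

finally runs after normal execution too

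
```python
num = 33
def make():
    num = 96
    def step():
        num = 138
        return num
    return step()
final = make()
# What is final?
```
138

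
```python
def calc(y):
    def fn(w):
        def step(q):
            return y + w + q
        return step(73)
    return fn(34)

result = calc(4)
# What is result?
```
111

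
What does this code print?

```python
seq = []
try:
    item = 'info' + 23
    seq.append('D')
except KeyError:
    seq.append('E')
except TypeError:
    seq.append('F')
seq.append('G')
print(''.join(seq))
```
FG

TypeError is caught by its specific handler, not KeyError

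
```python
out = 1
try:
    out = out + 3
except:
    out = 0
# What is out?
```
4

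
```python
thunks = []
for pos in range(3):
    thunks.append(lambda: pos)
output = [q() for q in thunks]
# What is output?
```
[2, 2, 2]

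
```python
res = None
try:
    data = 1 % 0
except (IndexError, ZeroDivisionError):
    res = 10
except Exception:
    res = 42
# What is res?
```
10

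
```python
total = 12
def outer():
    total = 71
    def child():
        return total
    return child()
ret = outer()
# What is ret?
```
71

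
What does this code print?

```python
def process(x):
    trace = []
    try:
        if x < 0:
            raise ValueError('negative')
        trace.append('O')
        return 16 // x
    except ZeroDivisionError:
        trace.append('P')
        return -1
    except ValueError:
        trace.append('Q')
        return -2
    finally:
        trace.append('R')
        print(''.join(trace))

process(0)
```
OPR

x=0 causes ZeroDivisionError, caught, finally prints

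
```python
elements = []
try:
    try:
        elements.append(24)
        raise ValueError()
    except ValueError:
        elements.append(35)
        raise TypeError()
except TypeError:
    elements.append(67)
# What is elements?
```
[24, 35, 67]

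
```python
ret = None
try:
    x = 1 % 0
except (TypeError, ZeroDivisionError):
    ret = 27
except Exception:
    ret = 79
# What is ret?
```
27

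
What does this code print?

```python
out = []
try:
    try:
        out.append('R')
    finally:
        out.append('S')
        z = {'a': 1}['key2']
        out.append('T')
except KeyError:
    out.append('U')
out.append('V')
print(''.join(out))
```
RSUV

Exception in inner finally caught by outer except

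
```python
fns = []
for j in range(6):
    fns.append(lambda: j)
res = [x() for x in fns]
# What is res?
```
[5, 5, 5, 5, 5, 5]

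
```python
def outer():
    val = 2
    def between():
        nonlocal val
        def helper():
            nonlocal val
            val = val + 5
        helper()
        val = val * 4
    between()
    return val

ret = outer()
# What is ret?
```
28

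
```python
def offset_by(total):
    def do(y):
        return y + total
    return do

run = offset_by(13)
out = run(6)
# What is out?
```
19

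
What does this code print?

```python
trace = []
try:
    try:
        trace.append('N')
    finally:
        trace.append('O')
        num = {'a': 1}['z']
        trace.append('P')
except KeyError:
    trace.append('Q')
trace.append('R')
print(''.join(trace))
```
NOQR

Exception in inner finally caught by outer except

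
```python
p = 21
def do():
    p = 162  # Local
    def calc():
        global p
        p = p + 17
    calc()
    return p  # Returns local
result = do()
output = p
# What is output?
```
38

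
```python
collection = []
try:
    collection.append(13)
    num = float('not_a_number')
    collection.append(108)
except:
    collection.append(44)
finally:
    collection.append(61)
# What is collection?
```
[13, 44, 61]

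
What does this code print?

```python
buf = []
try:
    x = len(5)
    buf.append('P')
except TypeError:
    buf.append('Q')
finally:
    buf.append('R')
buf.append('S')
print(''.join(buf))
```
QRS

finally always runs, even after exception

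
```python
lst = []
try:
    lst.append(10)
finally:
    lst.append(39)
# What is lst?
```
[10, 39]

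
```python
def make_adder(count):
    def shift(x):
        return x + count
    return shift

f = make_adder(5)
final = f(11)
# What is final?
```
16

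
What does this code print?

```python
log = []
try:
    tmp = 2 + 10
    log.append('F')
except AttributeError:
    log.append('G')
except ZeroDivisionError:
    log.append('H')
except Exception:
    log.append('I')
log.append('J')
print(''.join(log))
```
FJ

No exception, try block completes normally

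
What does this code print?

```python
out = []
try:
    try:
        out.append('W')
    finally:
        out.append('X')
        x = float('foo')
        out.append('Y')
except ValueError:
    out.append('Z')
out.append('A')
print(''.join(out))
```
WXZA

Exception in inner finally caught by outer except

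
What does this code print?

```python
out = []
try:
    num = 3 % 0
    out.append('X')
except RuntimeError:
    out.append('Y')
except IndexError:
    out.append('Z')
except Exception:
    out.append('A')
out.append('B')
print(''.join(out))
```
AB

ZeroDivisionError not specifically caught, falls to Exception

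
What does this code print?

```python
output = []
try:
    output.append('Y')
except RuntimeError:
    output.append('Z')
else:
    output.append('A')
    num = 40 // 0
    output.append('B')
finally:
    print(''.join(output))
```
YA

Try succeeds, else appends 'A', ZeroDivisionError in else is uncaught, finally prints before exception propagates ('B' never appended)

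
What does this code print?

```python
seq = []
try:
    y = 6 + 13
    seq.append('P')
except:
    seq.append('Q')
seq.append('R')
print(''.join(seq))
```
PR

No exception, try block completes normally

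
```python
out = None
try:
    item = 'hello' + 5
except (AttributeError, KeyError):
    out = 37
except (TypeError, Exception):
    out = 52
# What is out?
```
52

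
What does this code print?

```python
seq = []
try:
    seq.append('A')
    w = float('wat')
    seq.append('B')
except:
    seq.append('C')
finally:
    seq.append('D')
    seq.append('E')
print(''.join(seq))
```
ACDE

Code before exception runs, then except, then all of finally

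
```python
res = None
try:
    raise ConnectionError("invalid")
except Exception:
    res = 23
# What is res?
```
23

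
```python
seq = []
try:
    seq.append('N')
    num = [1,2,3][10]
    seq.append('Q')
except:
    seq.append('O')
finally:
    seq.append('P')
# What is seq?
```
['N', 'O', 'P']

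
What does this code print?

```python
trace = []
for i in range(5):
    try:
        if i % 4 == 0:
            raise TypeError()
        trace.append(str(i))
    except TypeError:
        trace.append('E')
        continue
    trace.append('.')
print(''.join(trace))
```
E1.2.3.E

continue in except skips rest of loop body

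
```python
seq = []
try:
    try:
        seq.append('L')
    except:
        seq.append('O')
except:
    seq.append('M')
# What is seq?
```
['L']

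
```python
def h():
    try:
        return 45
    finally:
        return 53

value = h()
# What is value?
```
53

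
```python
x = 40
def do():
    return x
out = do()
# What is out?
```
40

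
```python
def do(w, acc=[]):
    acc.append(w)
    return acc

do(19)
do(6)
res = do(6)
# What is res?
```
[19, 6, 6]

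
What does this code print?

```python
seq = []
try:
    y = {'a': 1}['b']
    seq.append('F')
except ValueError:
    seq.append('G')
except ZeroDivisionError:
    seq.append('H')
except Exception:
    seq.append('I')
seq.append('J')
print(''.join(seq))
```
IJ

KeyError not specifically caught, falls to Exception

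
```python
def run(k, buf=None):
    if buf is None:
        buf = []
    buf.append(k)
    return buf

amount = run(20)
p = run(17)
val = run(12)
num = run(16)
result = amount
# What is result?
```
[20]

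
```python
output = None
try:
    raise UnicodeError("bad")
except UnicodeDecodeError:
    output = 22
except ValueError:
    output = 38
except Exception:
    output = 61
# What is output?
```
38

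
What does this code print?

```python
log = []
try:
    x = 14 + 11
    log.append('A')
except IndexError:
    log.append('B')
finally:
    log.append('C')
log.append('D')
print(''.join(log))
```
ACD

finally runs after normal execution too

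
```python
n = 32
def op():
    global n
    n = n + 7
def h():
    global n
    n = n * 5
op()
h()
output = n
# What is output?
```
195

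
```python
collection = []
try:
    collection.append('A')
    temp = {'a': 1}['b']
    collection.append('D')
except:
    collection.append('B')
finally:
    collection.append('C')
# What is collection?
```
['A', 'B', 'C']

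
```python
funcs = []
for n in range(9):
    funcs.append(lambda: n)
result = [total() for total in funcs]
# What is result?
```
[8, 8, 8, 8, 8, 8, 8, 8, 8]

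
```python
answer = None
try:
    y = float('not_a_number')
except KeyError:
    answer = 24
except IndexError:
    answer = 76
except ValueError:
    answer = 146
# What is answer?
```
146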